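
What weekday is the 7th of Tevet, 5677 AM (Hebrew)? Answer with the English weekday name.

Monday

This is JDN 2421230 (1 January 1917 Gregorian).
JDN 2421230 mod 7 = 0, and JDN 0 was a Monday, so this is a Monday.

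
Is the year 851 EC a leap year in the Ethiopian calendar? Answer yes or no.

yes

851 mod 4 = 3; in the Ethiopian calendar a year is leap when year mod 4 = 3, so it is a leap year.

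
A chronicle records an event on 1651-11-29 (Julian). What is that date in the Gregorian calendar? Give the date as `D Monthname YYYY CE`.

For dates in this range the Gregorian date is 10 days ahead of the Julian.
29 November 1651 Julian + 10 days → 9 December 1651 Gregorian.

9 December 1651 CE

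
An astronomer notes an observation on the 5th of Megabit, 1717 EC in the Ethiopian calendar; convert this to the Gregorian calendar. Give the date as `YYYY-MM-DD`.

Julian Day Number of the source date = 2351174.
Converting JDN 2351174 to the Gregorian calendar gives 12 March 1725 CE.

1725-03-12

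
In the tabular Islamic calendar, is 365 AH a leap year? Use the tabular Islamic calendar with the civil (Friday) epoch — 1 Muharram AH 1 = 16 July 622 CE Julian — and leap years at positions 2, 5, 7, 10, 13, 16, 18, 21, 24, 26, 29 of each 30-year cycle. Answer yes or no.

Year 365 AH is year 5 of its 30-year cycle; leap positions are 2, 5, 7, 10, 13, 16, 18, 21, 24, 26, 29, so it is a leap year (355 days).

yes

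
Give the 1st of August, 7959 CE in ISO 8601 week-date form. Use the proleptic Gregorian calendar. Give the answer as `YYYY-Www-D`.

The weekday is Saturday (ISO weekday 6).
That Saturday belongs to ISO week 31 of ISO year 7959.

7959-W31-6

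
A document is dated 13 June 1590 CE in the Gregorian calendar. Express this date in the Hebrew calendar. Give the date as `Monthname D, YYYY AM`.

Sivan 11, 5350 AM

Julian Day Number of the source date = 2301959.
Converting JDN 2301959 to the Hebrew calendar gives 11 Sivan 5350 AM.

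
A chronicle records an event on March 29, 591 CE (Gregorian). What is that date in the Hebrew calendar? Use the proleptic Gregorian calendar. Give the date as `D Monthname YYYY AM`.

26 Adar II 4351 AM

Julian Day Number of the source date = 1937006.
Converting JDN 1937006 to the Hebrew calendar gives 26 Adar II 4351 AM.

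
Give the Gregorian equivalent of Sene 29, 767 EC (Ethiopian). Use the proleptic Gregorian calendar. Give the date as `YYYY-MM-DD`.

0775-06-27

Both dates share Julian Day Number 2004300; in the Gregorian calendar that is 27 June 775 CE.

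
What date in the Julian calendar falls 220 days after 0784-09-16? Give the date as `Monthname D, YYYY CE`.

April 24, 785 CE

The starting date is JDN 2007673; 2007673 + 220 = 2007893.
JDN 2007893 corresponds to April 24, 785 CE.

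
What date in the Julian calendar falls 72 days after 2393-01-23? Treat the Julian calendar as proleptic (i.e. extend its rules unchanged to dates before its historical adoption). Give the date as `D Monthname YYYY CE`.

5 April 2393 CE

Counting 72 days forward from JDN 2595124 reaches JDN 2595196, which is 5 April 2393 CE.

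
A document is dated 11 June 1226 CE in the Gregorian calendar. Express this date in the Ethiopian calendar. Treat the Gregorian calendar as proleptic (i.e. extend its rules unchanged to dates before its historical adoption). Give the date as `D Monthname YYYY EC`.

10 Sene 1218 EC

Julian Day Number of the source date = 2169009.
Converting JDN 2169009 to the Ethiopian calendar gives 10 Sene 1218 EC.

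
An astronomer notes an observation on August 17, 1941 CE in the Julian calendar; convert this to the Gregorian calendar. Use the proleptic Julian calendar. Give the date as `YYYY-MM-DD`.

The Julian–Gregorian offset here is 13 days (Julian trailing).
17 August 1941 Julian + 13 days → 30 August 1941 Gregorian.

1941-08-30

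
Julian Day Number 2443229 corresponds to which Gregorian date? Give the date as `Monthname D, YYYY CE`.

March 26, 1977 CE

Counting from JDN 2299161 = 15 Oct 1582 gives an offset of 144068 days.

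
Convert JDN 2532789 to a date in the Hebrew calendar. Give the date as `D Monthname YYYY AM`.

JDN 2532789 is 10 June 2222 in the Gregorian calendar.
In the Hebrew calendar that day is 30 Sivan 5982 AM.

30 Sivan 5982 AM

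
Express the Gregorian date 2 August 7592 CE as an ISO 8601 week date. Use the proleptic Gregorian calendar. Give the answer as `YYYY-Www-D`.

The weekday is Sunday (ISO weekday 7).
That Sunday belongs to ISO week 31 of ISO year 7592.

7592-W31-7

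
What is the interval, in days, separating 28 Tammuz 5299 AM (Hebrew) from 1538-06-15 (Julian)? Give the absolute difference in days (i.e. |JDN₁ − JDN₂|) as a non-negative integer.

394

First date → JDN 2283372; second date → JDN 2282978.
The interval is |2283372 − 2282978| = 394 days.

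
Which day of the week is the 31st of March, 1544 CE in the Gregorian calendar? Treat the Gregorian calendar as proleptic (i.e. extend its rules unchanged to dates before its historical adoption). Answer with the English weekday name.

Friday

2285084 ≡ 4 (mod 7); counting from Monday = 0 gives Friday.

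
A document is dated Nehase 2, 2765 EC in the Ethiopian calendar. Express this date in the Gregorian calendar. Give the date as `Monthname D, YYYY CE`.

Julian Day Number of the source date = 2734103.
Converting JDN 2734103 to the Gregorian calendar gives 14 August 2773 CE.

August 14, 2773 CE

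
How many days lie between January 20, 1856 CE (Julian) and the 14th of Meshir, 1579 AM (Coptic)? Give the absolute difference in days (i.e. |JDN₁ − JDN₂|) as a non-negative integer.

JDN of the first date = 2398981.
JDN of the second date = 2401557.
|2401557 − 2398981| = 2576.

2576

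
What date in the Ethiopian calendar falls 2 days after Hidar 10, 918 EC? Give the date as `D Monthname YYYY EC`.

12 Hidar 918 EC

Counting 2 days forward from JDN 2059224 reaches JDN 2059226, which is 12 Hidar 918 EC.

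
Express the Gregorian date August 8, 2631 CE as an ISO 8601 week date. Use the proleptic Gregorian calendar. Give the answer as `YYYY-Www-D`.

The weekday is Monday (ISO weekday 1).
That Monday belongs to ISO week 32 of ISO year 2631.

2631-W32-1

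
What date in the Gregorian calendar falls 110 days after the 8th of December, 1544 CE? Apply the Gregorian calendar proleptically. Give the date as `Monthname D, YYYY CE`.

The starting date is JDN 2285336; 2285336 + 110 = 2285446.
JDN 2285446 corresponds to March 28, 1545 CE.

March 28, 1545 CE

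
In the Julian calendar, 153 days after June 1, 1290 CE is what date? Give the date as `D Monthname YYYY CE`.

1 November 1290 CE

The starting date is JDN 2192382; 2192382 + 153 = 2192535.
JDN 2192535 corresponds to 1 November 1290 CE.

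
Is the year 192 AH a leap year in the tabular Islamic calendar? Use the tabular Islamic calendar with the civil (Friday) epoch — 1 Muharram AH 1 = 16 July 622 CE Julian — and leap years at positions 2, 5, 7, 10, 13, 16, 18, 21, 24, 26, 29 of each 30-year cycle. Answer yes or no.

no

Year 192 AH is year 12 of its 30-year cycle; leap positions are 2, 5, 7, 10, 13, 16, 18, 21, 24, 26, 29, so it is a common year (354 days).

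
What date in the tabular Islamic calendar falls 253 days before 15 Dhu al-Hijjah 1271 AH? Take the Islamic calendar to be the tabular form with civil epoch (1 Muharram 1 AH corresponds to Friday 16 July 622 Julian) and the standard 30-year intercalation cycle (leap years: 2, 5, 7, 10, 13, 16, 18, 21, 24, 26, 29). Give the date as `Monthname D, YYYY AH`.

Counting 253 days back from JDN 2398825 reaches JDN 2398572, which is Rabi' al-Awwal 28, 1271 AH.

Rabi' al-Awwal 28, 1271 AH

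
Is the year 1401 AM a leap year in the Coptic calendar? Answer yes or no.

1401 mod 4 = 1; in the Coptic calendar a year is leap when year mod 4 = 3, so it is a common year.

no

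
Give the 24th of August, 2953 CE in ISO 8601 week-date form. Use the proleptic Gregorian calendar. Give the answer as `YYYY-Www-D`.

The weekday is Friday (ISO weekday 5).
That Friday belongs to ISO week 34 of ISO year 2953.

2953-W34-5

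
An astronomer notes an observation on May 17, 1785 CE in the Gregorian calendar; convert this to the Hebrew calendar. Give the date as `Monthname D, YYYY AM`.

Sivan 8, 5545 AM

Both dates share Julian Day Number 2373155; in the Hebrew calendar that is 8 Sivan 5545 AM.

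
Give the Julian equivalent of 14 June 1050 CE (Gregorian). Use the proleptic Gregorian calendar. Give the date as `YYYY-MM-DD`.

At this point the Julian calendar is 6 days behind the Gregorian.
14 June 1050 Gregorian − 6 days → 8 June 1050 Julian.

1050-06-08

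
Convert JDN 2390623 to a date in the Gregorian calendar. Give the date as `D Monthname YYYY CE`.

Counting from JDN 2299161 = 15 Oct 1582 gives an offset of 91462 days.

15 March 1833 CE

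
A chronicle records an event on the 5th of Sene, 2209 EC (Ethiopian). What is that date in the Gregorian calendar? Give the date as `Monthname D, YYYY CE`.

June 14, 2217 CE

Both dates share Julian Day Number 2530967; in the Gregorian calendar that is 14 June 2217 CE.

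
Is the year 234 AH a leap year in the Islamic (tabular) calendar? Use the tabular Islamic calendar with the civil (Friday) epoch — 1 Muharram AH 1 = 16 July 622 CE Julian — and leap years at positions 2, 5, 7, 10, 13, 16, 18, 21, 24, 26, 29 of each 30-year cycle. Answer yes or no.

yes

Year 234 AH is year 24 of its 30-year cycle; leap positions are 2, 5, 7, 10, 13, 16, 18, 21, 24, 26, 29, so it is a leap year (355 days).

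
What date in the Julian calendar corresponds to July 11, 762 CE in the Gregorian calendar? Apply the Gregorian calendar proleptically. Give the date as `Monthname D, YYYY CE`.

The Julian–Gregorian offset here is 4 days (Julian trailing).
11 July 762 Gregorian − 4 days → 7 July 762 Julian.

July 7, 762 CE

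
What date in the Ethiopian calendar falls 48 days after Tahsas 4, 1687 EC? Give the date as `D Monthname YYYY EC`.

Counting 48 days forward from JDN 2340125 reaches JDN 2340173, which is 22 Tir 1687 EC.

22 Tir 1687 EC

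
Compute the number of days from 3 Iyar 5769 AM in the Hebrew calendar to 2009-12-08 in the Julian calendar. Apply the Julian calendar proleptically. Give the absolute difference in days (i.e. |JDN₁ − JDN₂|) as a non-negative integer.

First date → JDN 2454949; second date → JDN 2455187.
The interval is |2454949 − 2455187| = 238 days.

238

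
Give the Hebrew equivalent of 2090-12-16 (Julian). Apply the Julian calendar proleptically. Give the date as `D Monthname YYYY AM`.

Julian Day Number of the source date = 2484780.
Converting JDN 2484780 to the Hebrew calendar gives 8 Tevet 5851 AM.

8 Tevet 5851 AM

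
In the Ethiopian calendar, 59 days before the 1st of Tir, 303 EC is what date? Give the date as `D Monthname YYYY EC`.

2 Hidar 303 EC

JDN of the 1st of Tir, 303 EC = 1834646.
1834646 − 59 = 1834587.
JDN 1834587 in the Ethiopian calendar is 2 Hidar 303 EC.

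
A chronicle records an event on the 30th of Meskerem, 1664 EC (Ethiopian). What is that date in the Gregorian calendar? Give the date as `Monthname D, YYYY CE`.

Both dates share Julian Day Number 2331661; in the Gregorian calendar that is 8 October 1671 CE.

October 8, 1671 CE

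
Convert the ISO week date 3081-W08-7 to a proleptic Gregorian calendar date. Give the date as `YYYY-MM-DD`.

3081-02-27

ISO week 1 of 3081 is the week containing the first Thursday of 3081.
Week 8, day 7 (Sunday) lands on 3081-02-27.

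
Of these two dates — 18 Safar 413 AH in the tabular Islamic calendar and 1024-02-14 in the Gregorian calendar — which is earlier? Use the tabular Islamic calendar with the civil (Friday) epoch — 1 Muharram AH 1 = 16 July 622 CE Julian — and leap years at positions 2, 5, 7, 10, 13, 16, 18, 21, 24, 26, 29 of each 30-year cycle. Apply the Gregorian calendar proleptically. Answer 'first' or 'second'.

Converting both to JDN: 2094486 vs 2095112; the smaller is the first.

first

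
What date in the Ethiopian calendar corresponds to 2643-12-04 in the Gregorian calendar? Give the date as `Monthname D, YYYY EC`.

Hidar 19, 2636 EC

Julian Day Number of the source date = 2686733.
Converting JDN 2686733 to the Ethiopian calendar gives 19 Hidar 2636 EC.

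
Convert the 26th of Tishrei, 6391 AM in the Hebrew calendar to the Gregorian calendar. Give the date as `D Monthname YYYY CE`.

Both dates share Julian Day Number 2681945; in the Gregorian calendar that is 25 October 2630 CE.

25 October 2630 CE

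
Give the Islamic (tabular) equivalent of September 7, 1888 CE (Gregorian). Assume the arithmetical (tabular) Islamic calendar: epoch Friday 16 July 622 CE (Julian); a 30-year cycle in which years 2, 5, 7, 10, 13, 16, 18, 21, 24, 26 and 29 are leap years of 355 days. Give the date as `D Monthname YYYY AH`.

1 Muharram 1306 AH

Julian Day Number of the source date = 2410888.
Converting JDN 2410888 to the tabular Islamic calendar gives 1 Muharram 1306 AH.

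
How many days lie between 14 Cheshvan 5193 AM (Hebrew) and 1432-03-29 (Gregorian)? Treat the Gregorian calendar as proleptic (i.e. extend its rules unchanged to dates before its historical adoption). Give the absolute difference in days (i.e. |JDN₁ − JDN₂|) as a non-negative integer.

JDN of the first date = 2244379.
JDN of the second date = 2244175.
|2244175 − 2244379| = 204.

204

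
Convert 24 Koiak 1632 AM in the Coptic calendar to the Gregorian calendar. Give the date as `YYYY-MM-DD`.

1916-01-03

Both dates share Julian Day Number 2420866; in the Gregorian calendar that is 3 January 1916 CE.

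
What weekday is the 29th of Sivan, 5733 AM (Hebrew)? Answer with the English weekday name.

Equivalently 29 June 1973 Gregorian, JDN 2441863.
2441863 ≡ 4 (mod 7); counting from Monday = 0 gives Friday.

Friday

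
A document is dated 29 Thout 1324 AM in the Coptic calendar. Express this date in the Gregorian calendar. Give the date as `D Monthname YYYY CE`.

7 October 1607 CE

Both dates share Julian Day Number 2308284; in the Gregorian calendar that is 7 October 1607 CE.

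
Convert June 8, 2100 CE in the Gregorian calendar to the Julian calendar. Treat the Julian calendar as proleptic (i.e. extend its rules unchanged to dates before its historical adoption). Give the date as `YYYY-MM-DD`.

2100-05-25

The Julian–Gregorian offset here is 14 days (Julian trailing).
8 June 2100 Gregorian − 14 days → 25 May 2100 Julian.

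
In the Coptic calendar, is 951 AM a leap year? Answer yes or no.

951 mod 4 = 3; in the Coptic calendar a year is leap when year mod 4 = 3, so it is a leap year.

yes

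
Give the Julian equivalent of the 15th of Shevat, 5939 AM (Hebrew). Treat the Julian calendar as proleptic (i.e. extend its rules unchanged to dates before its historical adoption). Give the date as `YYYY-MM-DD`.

2179-01-09

The source date corresponds to 23 January 2179 in the Gregorian calendar (JDN 2516946).
That day falls on 9 January 2179 CE in the Julian calendar.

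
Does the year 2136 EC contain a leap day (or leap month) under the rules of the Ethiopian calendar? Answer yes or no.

2136 mod 4 = 0; in the Ethiopian calendar a year is leap when year mod 4 = 3, so it is a common year.

no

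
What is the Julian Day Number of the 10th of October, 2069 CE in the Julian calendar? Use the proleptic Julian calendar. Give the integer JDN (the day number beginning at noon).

In the Gregorian calendar the same day is 23 October 2069.
JDN 2400001 is 17 November 1858 CE (Gregorian), MJD 0; the target day is +77042 days from there, so JDN = 2477043.

2477043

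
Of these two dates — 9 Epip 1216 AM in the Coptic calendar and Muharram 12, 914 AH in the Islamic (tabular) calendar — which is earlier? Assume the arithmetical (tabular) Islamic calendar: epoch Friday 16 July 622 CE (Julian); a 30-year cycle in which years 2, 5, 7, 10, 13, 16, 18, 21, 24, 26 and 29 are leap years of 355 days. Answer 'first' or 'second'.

first

Converting both to JDN: 2269117 vs 2271988; the smaller is the first.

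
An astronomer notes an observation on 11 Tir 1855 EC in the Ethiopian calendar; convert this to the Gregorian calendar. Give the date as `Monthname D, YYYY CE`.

Both dates share Julian Day Number 2401524; in the Gregorian calendar that is 18 January 1863 CE.

January 18, 1863 CE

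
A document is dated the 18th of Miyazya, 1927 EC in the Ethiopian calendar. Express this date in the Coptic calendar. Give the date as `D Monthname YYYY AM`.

Both dates share Julian Day Number 2427919; in the Coptic calendar that is 18 Parmouti 1651 AM.

18 Parmouti 1651 AM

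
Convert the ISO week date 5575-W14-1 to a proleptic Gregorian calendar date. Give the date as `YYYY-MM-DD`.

5575-03-31

ISO week 1 of 5575 is the week containing the first Thursday of 5575.
Week 14, day 1 (Monday) lands on 5575-03-31.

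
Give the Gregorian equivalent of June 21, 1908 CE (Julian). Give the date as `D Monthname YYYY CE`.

At this point the Julian calendar is 13 days behind the Gregorian.
21 June 1908 Julian + 13 days → 4 July 1908 Gregorian.

4 July 1908 CE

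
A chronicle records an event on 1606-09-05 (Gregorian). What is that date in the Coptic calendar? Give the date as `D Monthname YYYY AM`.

Julian Day Number of the source date = 2307887.
Converting JDN 2307887 to the Coptic calendar gives 3 Pi Kogi Enavot 1322 AM.

3 Pi Kogi Enavot 1322 AM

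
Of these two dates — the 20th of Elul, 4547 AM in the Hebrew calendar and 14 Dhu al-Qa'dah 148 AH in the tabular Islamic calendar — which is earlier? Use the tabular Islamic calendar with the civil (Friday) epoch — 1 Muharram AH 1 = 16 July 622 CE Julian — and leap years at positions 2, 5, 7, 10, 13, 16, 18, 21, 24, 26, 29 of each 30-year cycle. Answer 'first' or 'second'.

second

Converting both to JDN: 2008759 vs 2000840; the smaller is the second.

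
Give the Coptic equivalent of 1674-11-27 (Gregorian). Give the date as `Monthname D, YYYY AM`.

Both dates share Julian Day Number 2332807; in the Coptic calendar that is 21 Hathor 1391 AM.

Hathor 21, 1391 AM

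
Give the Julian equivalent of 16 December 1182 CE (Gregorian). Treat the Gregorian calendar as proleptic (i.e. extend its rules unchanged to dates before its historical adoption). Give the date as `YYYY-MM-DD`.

For dates in this range the Gregorian date is 7 days ahead of the Julian.
16 December 1182 Gregorian − 7 days → 9 December 1182 Julian.

1182-12-09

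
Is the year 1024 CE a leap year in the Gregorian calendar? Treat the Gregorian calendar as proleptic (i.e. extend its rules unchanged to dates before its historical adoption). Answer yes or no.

yes

1024 is divisible by 4 and not by 100, so it is a leap year.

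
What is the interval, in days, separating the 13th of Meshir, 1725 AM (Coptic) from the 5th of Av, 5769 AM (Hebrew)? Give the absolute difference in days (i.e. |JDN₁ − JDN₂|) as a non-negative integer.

First date → JDN 2454883; second date → JDN 2455039.
The interval is |2454883 − 2455039| = 156 days.

156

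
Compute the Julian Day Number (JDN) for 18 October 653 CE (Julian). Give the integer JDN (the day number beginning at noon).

1959857

Equivalently 21 October 653 (proleptic Gregorian).
JDN 2400001 is 17 November 1858 CE (Gregorian), MJD 0; the target day is −440144 days from there, so JDN = 1959857.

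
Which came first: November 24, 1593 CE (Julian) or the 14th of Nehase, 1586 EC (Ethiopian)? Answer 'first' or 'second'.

first

Converting both to JDN: 2303229 vs 2303485; the smaller is the first.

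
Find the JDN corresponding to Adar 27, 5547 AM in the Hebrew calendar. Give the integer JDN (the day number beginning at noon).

2373824

Equivalently 17 March 1787 (Gregorian).
JDN 2400001 is 17 November 1858 CE (Gregorian), MJD 0; the target day is −26177 days from there, so JDN = 2373824.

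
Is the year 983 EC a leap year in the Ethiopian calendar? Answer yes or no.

yes

983 mod 4 = 3; in the Ethiopian calendar a year is leap when year mod 4 = 3, so it is a leap year.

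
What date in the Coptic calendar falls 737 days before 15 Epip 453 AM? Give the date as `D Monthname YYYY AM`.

Counting 737 days back from JDN 1990437 reaches JDN 1989700, which is 9 Epip 451 AM.

9 Epip 451 AM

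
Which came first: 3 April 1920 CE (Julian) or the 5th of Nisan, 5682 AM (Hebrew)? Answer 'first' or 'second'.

The two dates have Julian Day Numbers 2422431 and 2423148 respectively.
Since 2422431 < 2423148, the first date comes first.

first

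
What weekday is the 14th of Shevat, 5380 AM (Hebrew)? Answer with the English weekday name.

This is JDN 2312771 (19 January 1620 Gregorian).
Since JDN mod 7 = 6 (0 = Monday), the day is Sunday.

Sunday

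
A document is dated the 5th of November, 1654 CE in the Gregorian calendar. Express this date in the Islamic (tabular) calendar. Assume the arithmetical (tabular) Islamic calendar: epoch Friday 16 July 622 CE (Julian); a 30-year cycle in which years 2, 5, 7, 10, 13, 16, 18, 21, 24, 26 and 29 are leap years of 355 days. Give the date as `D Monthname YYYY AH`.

Julian Day Number of the source date = 2325480.
Converting JDN 2325480 to the tabular Islamic calendar gives 24 Dhu al-Hijjah 1064 AH.

24 Dhu al-Hijjah 1064 AH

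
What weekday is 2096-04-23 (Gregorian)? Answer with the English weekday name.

Monday

2486722 ≡ 0 (mod 7); counting from Monday = 0 gives Monday.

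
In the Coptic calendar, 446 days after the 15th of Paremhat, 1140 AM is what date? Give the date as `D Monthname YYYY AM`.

Counting 446 days forward from JDN 2241244 reaches JDN 2241690, which is 6 Paoni 1141 AM.

6 Paoni 1141 AM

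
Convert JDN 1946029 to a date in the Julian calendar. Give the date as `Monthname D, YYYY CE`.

JDN 1946029 is 12 December 615 in the proleptic Gregorian calendar.
In the Julian calendar that day is December 9, 615 CE.

December 9, 615 CE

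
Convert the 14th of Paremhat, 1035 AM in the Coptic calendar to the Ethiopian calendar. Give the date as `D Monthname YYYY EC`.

14 Megabit 1311 EC

Both dates share Julian Day Number 2202891; in the Ethiopian calendar that is 14 Megabit 1311 EC.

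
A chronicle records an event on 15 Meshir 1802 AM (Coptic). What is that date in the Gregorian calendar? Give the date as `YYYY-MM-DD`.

Both dates share Julian Day Number 2483009; in the Gregorian calendar that is 22 February 2086 CE.

2086-02-22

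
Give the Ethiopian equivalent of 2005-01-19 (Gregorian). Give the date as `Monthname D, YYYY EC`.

Julian Day Number of the source date = 2453390.
Converting JDN 2453390 to the Ethiopian calendar gives 11 Tir 1997 EC.

Tir 11, 1997 EC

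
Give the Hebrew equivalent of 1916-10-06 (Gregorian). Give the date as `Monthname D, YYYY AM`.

Tishrei 9, 5677 AM

Both dates share Julian Day Number 2421143; in the Hebrew calendar that is 9 Tishrei 5677 AM.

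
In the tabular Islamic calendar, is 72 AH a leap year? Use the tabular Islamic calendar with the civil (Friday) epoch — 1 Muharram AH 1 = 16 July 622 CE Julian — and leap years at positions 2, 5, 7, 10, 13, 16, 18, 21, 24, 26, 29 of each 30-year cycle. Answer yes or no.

no

Year 72 AH is year 12 of its 30-year cycle; leap positions are 2, 5, 7, 10, 13, 16, 18, 21, 24, 26, 29, so it is a common year (354 days).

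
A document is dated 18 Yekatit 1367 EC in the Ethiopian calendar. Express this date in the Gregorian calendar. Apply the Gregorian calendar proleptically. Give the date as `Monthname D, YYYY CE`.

Julian Day Number of the source date = 2223319.
Converting JDN 2223319 to the Gregorian calendar gives 20 February 1375 CE.

February 20, 1375 CE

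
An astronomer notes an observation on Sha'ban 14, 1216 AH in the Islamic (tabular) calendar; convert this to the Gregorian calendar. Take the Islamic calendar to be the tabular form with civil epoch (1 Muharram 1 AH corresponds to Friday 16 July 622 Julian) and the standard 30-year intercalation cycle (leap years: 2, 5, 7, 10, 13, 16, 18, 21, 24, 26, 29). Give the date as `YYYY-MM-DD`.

Both dates share Julian Day Number 2379215; in the Gregorian calendar that is 20 December 1801 CE.

1801-12-20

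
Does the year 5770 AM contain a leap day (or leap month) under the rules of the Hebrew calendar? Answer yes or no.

no

Hebrew year 5770 is year 13 of its 19-year Metonic cycle; leap years are at positions 3, 6, 8, 11, 14, 17, 19, so it is a common year (12 months).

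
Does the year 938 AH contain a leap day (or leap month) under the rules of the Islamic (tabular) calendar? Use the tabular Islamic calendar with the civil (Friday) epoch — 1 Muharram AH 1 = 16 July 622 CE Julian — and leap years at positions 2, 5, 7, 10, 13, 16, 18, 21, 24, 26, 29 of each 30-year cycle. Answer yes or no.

Year 938 AH is year 8 of its 30-year cycle; leap positions are 2, 5, 7, 10, 13, 16, 18, 21, 24, 26, 29, so it is a common year (354 days).

no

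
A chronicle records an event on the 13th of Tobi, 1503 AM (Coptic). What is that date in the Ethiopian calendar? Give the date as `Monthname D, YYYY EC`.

Tir 13, 1779 EC

Julian Day Number of the source date = 2373767.
Converting JDN 2373767 to the Ethiopian calendar gives 13 Tir 1779 EC.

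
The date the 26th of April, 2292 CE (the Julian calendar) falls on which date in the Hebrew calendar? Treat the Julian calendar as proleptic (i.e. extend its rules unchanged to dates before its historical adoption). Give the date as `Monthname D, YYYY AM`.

Julian Day Number of the source date = 2558327.
Converting JDN 2558327 to the Hebrew calendar gives 23 Iyar 6052 AM.

Iyar 23, 6052 AM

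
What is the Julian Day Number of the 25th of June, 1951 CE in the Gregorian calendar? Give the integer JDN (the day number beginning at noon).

2433823

JDN 2451545 is 1 January 2000 CE (Gregorian); the target day is −17722 days from there, so JDN = 2433823.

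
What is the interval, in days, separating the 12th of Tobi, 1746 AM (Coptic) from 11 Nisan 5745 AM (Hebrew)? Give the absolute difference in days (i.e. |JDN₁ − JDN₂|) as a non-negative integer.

First date → JDN 2462522; second date → JDN 2446158.
The interval is |2462522 − 2446158| = 16364 days.

16364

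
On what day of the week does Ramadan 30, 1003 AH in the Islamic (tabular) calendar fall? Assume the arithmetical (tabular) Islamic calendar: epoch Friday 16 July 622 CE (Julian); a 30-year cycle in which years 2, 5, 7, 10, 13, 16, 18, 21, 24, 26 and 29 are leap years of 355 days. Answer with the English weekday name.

Thursday

This is JDN 2303780 (8 June 1595 Gregorian).
Since JDN mod 7 = 3 (0 = Monday), the day is Thursday.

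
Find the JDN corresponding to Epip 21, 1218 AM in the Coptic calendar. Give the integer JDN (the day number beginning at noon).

2269859

Equivalently 25 July 1502 (proleptic Gregorian).
JDN 2299161 is 15 October 1582 CE (Gregorian); the target day is −29302 days from there, so JDN = 2269859.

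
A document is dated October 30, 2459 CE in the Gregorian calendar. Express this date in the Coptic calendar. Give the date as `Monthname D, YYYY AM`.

Both dates share Julian Day Number 2619494; in the Coptic calendar that is 16 Paopi 2176 AM.

Paopi 16, 2176 AM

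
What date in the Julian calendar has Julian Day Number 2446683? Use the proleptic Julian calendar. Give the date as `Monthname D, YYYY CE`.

August 27, 1986 CE

JDN 2446683 is 9 September 1986 in the Gregorian calendar.
In the Julian calendar that day is August 27, 1986 CE.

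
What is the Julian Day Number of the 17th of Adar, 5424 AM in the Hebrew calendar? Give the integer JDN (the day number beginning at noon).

2328897

In the Gregorian calendar the same day is 14 March 1664.
JDN 2299161 is 15 October 1582 CE (Gregorian); the target day is +29736 days from there, so JDN = 2328897.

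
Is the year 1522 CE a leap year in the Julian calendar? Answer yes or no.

1522 mod 4 = 2, so it is a common year in the Julian calendar.

no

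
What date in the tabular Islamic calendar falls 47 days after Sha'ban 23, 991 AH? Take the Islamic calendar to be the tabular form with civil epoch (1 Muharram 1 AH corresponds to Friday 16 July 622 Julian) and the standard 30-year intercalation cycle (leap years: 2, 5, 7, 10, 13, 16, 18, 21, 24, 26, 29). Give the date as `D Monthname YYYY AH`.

The starting date is JDN 2299492; 2299492 + 47 = 2299539.
JDN 2299539 corresponds to 11 Shawwal 991 AH.

11 Shawwal 991 AH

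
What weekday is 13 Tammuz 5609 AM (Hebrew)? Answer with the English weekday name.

Tuesday

Equivalently 3 July 1849 Gregorian, JDN 2396577.
Since JDN mod 7 = 1 (0 = Monday), the day is Tuesday.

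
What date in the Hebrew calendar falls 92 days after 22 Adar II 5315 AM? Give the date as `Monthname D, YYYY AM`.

Sivan 26, 5315 AM

Counting 92 days forward from JDN 2289095 reaches JDN 2289187, which is Sivan 26, 5315 AM.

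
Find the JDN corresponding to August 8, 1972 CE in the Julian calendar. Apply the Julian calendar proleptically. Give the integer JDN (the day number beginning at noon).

In the Gregorian calendar the same day is 21 August 1972.
JDN 2451545 is 1 January 2000 CE (Gregorian); the target day is −9994 days from there, so JDN = 2441551.

2441551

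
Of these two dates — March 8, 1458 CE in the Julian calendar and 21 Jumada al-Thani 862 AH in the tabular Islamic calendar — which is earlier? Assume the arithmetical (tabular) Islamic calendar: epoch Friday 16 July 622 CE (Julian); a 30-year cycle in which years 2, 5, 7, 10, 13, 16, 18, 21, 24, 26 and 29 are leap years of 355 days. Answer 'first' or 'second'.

First date → JDN 2253659; second date → JDN 2253718.
JDN 2253659 < JDN 2253718, so the first date is earlier.

first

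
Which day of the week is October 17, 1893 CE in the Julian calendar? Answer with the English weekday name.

Sunday

Equivalently 29 October 1893 Gregorian, JDN 2412766.
Since JDN mod 7 = 6 (0 = Monday), the day is Sunday.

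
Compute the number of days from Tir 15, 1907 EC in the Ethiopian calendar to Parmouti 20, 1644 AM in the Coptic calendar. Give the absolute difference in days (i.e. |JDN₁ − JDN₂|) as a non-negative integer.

4844

JDN of the first date = 2420521.
JDN of the second date = 2425365.
|2425365 − 2420521| = 4844.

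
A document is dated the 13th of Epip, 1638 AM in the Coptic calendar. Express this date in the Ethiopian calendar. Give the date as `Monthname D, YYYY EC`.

Hamle 13, 1914 EC

Both dates share Julian Day Number 2423256; in the Ethiopian calendar that is 13 Hamle 1914 EC.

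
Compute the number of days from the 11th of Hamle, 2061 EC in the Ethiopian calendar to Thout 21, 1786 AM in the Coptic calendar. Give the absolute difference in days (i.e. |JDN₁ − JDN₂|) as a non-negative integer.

First date → JDN 2476946; second date → JDN 2477021.
The interval is |2476946 − 2477021| = 75 days.

75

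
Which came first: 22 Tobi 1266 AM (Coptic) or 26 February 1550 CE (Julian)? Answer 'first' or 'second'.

first

First date → JDN 2287212; second date → JDN 2287252.
JDN 2287212 < JDN 2287252, so the first date is earlier.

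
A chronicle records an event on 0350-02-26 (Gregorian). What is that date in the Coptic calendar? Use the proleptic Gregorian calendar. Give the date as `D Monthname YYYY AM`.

1 Paremhat 66 AM

Both dates share Julian Day Number 1848951; in the Coptic calendar that is 1 Paremhat 66 AM.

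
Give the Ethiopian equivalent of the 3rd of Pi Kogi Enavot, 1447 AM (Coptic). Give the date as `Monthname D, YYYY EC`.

Pagume 3, 1723 EC

The source date corresponds to 6 September 1731 in the Gregorian calendar (JDN 2353543).
That day falls on 3 Pagume 1723 EC in the Ethiopian calendar.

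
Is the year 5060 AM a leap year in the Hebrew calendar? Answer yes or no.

Hebrew year 5060 is year 6 of its 19-year Metonic cycle; leap years are at positions 3, 6, 8, 11, 14, 17, 19, so it is a leap year (13 months).

yes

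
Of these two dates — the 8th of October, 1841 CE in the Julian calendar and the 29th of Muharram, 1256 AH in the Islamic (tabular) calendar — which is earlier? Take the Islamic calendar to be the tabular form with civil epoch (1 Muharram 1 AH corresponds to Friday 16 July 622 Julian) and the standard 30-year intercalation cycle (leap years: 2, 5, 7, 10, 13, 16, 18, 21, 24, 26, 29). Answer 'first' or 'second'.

second

Converting both to JDN: 2393764 vs 2393198; the smaller is the second.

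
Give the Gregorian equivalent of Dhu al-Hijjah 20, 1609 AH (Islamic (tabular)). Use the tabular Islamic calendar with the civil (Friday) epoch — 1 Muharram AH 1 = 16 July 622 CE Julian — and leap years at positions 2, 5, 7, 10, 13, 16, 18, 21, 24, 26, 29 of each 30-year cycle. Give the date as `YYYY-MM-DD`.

Julian Day Number of the source date = 2518606.
Converting JDN 2518606 to the Gregorian calendar gives 10 August 2183 CE.

2183-08-10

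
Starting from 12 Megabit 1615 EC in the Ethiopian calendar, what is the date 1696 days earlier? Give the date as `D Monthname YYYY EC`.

22 Hamle 1610 EC

The starting date is JDN 2313925; 2313925 − 1696 = 2312229.
JDN 2312229 corresponds to 22 Hamle 1610 EC.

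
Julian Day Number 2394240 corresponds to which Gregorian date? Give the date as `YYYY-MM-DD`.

1843-02-08

Counting from JDN 2299161 = 15 Oct 1582 gives an offset of 95079 days.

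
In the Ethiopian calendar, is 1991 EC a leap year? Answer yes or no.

1991 mod 4 = 3; in the Ethiopian calendar a year is leap when year mod 4 = 3, so it is a leap year.

yes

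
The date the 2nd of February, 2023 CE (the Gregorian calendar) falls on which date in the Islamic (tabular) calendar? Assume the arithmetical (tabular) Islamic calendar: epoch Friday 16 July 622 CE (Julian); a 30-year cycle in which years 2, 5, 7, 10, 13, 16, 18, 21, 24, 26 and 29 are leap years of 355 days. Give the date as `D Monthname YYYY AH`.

11 Rajab 1444 AH

Julian Day Number of the source date = 2459978.
Converting JDN 2459978 to the tabular Islamic calendar gives 11 Rajab 1444 AH.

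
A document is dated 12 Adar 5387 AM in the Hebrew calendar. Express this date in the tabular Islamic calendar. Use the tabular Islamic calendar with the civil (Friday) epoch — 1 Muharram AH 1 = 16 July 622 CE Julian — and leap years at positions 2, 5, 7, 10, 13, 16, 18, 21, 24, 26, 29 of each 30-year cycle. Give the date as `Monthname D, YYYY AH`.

Julian Day Number of the source date = 2315368.
Converting JDN 2315368 to the tabular Islamic calendar gives 12 Jumada al-Thani 1036 AH.

Jumada al-Thani 12, 1036 AH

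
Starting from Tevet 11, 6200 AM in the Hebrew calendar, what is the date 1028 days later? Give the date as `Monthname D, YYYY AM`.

The starting date is JDN 2612237; 2612237 + 1028 = 2613265.
JDN 2613265 corresponds to Tishrei 5, 6203 AM.

Tishrei 5, 6203 AM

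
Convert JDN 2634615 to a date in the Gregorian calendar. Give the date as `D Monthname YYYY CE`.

JDN 2451545 is 1 Jan 2000; 2634615 is +183070 days from there.

25 March 2501 CE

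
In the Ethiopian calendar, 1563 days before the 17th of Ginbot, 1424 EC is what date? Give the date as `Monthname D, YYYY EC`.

JDN of the 17th of Ginbot, 1424 EC = 2244228.
2244228 − 1563 = 2242665.
JDN 2242665 in the Ethiopian calendar is Yekatit 5, 1420 EC.

Yekatit 5, 1420 EC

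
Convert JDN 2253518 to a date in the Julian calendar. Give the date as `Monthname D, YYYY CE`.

JDN 2253518 is 27 October 1457 in the proleptic Gregorian calendar.
In the Julian calendar that day is October 18, 1457 CE.

October 18, 1457 CE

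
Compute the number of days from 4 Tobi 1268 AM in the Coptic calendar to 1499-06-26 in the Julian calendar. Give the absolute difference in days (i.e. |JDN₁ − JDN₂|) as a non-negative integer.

19181

JDN of the first date = 2287925.
JDN of the second date = 2268744.
|2268744 − 2287925| = 19181.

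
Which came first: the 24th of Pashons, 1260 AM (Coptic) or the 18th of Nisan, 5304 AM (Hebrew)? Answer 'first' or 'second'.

The two dates have Julian Day Numbers 2285143 and 2285105 respectively.
Since 2285105 < 2285143, the second date comes first.

second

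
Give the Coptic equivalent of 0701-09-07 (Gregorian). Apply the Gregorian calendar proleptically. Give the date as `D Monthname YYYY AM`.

6 Thout 418 AM

Julian Day Number of the source date = 1977344.
Converting JDN 1977344 to the Coptic calendar gives 6 Thout 418 AM.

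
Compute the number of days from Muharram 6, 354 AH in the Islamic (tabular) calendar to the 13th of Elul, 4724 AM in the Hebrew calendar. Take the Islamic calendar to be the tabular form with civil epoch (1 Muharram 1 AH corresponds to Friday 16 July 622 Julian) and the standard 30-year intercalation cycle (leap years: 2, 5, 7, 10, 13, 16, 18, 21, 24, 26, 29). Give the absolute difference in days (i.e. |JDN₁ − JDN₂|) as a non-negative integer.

141

JDN of the first date = 2073536.
JDN of the second date = 2073395.
|2073395 − 2073536| = 141.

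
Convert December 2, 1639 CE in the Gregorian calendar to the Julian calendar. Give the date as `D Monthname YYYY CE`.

22 November 1639 CE

At this point the Julian calendar is 10 days behind the Gregorian.
2 December 1639 Gregorian − 10 days → 22 November 1639 Julian.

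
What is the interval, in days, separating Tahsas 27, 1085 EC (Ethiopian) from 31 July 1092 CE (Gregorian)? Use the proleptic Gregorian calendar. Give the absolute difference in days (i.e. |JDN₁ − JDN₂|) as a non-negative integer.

JDN of the first date = 2120268.
JDN of the second date = 2120117.
|2120117 − 2120268| = 151.

151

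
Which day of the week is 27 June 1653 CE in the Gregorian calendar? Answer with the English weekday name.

Since JDN mod 7 = 4 (0 = Monday), the day is Friday.

Friday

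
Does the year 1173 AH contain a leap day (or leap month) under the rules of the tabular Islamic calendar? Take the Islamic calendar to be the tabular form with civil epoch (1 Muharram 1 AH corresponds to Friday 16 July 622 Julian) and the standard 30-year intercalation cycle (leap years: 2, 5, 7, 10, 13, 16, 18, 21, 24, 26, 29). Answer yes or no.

Year 1173 AH is year 3 of its 30-year cycle; leap positions are 2, 5, 7, 10, 13, 16, 18, 21, 24, 26, 29, so it is a common year (354 days).

no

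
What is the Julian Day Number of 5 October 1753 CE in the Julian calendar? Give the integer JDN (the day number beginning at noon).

In the Gregorian calendar the same day is 16 October 1753.
JDN 2299161 is 15 October 1582 CE (Gregorian); the target day is +62458 days from there, so JDN = 2361619.

2361619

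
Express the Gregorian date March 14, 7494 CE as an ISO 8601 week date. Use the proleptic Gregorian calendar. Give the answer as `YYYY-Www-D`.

The weekday is Wednesday (ISO weekday 3).
That Wednesday belongs to ISO week 11 of ISO year 7494.

7494-W11-3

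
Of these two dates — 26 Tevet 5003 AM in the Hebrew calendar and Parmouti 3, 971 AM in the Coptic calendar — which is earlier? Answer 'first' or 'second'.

The two dates have Julian Day Numbers 2175053 and 2179534 respectively.
Since 2175053 < 2179534, the first date comes first.

first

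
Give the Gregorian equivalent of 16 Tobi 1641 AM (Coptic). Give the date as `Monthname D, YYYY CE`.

January 24, 1925 CE

Both dates share Julian Day Number 2424175; in the Gregorian calendar that is 24 January 1925 CE.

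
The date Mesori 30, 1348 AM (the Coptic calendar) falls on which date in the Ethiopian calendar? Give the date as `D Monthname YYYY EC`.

30 Nehase 1624 EC

The source date corresponds to 2 September 1632 in the Gregorian calendar (JDN 2317381).
That day falls on 30 Nehase 1624 EC in the Ethiopian calendar.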